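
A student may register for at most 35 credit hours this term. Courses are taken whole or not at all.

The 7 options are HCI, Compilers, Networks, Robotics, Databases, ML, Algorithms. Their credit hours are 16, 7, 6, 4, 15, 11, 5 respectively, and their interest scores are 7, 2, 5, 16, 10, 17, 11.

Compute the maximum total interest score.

This is an integer program with binary decision variables.
Robotics + Databases + ML + Algorithms: credit hours 4 + 15 + 11 + 5 = 35 ≤ 35, interest score 16 + 10 + 17 + 11 = 54.
Compilers + Networks + Robotics + ML + Algorithms: credit hours 7 + 6 + 4 + 11 + 5 = 33 ≤ 35, interest score 2 + 5 + 16 + 17 + 11 = 51.
Best is Robotics, Databases, ML, and Algorithms with total interest score 54.

54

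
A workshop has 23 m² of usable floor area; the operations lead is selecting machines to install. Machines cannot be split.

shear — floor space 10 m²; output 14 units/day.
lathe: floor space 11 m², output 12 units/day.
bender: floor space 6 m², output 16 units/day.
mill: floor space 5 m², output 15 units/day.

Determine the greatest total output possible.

Take shear, bender, and mill: floor space 10 + 6 + 5 = 21 ≤ 23, output 14 + 16 + 15 = 45.
No other feasible combination does better.

45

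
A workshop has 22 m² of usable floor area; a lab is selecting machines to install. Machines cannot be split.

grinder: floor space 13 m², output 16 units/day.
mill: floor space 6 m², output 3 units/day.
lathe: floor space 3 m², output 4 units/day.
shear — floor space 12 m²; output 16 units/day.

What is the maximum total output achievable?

23

Treat it as a binary knapsack problem.
Allowing fractional choices, the relaxed optimum would be about 28.6, but machines are indivisible.
grinder + mill + lathe: floor space 13 + 6 + 3 = 22 ≤ 22, output 16 + 3 + 4 = 23.
mill + lathe + shear: floor space 6 + 3 + 12 = 21 ≤ 22, output 3 + 4 + 16 = 23.
lathe + shear: floor space 3 + 12 = 15 ≤ 22, output 4 + 16 = 20.
The maximum output is 23; one optimal choice is mill, lathe, and shear.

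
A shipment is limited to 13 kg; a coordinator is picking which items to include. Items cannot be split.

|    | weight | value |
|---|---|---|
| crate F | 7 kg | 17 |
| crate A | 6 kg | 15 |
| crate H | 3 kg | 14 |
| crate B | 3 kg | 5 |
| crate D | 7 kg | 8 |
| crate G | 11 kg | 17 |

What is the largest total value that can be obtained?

Allowing fractional choices, the relaxed optimum would be about 38.7, but items are indivisible.
crate A + crate H + crate B: weight 6 + 3 + 3 = 12 ≤ 13, value 15 + 14 + 5 = 34.
crate F + crate H + crate B: weight 7 + 3 + 3 = 13 ≤ 13, value 17 + 14 + 5 = 36.
Best is crate F, crate H, and crate B with total value 36.

36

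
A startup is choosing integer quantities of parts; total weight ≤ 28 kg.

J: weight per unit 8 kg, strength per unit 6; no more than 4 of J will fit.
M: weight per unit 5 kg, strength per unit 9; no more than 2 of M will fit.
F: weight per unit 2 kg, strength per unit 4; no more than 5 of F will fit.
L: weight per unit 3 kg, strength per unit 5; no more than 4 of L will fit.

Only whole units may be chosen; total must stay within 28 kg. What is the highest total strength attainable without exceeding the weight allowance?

1×M, 5×F, and 4×L: weight 27 ≤ 28, strength 1·9 + 5·4 + 4·5 = 49.
2×M, 3×F, and 4×L: weight 28 ≤ 28, strength 2·9 + 3·4 + 4·5 = 50.
Best is 50.

50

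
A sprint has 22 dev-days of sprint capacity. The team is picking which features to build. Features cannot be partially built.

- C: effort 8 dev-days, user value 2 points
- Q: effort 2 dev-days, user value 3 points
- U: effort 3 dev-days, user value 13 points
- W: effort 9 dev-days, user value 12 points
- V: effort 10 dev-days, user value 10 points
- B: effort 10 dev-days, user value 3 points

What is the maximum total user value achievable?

C + Q + U + W: effort 8 + 2 + 3 + 9 = 22 ≤ 22, user value 2 + 3 + 13 + 12 = 30.
Q + U + W: effort 2 + 3 + 9 = 14 ≤ 22, user value 3 + 13 + 12 = 28.
U + W + V: effort 3 + 9 + 10 = 22 ≤ 22, user value 13 + 12 + 10 = 35.
Best is U, W, and V with total user value 35.

35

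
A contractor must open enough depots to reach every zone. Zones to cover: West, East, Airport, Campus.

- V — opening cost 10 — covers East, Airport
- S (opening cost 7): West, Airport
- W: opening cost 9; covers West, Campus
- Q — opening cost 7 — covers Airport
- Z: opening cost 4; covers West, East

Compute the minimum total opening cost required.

19

The greedy cost-per-new-zone heuristic would pick Z, S, and W for 20, but a cheaper cover exists.
Choose V and W: together they cover West, East, Airport, Campus — every zone.
Total opening cost: 10 + 9 = 19.
No cover costs less than 19.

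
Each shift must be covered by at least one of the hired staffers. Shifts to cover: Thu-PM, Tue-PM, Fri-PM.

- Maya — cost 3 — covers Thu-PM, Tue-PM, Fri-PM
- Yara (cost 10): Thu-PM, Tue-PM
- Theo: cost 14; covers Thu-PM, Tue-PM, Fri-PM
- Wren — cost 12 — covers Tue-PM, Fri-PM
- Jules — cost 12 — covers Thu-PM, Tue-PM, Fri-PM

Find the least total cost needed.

3

Maya alone covers Thu-PM, Tue-PM, Fri-PM — every shift.
Total cost: 3.
No cover costs less than 3.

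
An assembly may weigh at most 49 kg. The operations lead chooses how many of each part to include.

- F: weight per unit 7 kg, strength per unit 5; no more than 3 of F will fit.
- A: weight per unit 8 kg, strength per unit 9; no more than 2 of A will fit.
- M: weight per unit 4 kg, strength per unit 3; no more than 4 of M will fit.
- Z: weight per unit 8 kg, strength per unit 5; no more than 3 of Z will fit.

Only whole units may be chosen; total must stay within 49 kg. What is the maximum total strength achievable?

This is a bounded integer knapsack.
Take 3×F, 2×A, and 3×M: weight 49 ≤ 49, strength 3·5 + 2·9 + 3·3 = 42.
A has the best ratio (9/8) and is taken to its limit of 2; remaining capacity is filled optimally with the others.

42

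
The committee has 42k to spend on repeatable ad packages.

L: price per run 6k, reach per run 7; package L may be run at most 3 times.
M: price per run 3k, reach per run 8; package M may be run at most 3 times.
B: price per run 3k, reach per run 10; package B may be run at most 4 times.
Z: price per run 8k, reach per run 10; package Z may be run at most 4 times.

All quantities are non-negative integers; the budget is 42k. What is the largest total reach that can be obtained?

88

Take 2×L, 3×M, 4×B, and 1×Z: price 41 ≤ 42, reach 2·7 + 3·8 + 4·10 + 1·10 = 88.
B has the best ratio (10/3) and is taken to its limit of 4; remaining capacity is filled optimally with the others.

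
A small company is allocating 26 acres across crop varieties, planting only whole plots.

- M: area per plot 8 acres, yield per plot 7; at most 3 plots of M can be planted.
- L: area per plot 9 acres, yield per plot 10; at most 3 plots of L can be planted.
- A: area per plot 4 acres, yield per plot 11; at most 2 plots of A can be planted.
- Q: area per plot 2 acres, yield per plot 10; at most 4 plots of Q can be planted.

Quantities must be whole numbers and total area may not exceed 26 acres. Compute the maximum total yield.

72

1×M, 2×A, and 4×Q: area 24 ≤ 26, yield 1·7 + 2·11 + 4·10 = 69.
1×L, 2×A, and 4×Q: area 25 ≤ 26, yield 1·10 + 2·11 + 4·10 = 72.
Best is 72.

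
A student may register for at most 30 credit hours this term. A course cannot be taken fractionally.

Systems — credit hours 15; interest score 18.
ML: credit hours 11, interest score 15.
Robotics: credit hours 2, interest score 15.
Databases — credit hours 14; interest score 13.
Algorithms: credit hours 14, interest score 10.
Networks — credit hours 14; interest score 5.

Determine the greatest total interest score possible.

48

ML + Robotics + Databases: credit hours 11 + 2 + 14 = 27 ≤ 30, interest score 15 + 15 + 13 = 43.
ML + Robotics + Algorithms: credit hours 11 + 2 + 14 = 27 ≤ 30, interest score 15 + 15 + 10 = 40.
Systems + ML + Robotics: credit hours 15 + 11 + 2 = 28 ≤ 30, interest score 18 + 15 + 15 = 48.
Best is Systems, ML, and Robotics with total interest score 48.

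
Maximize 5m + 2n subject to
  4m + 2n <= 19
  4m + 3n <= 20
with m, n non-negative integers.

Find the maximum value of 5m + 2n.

22

Relaxing integrality, the LP optimum is 23.75 at (m,n) = (4.75, 0), which is not an integer point.
(m,n)=(4,1): 4·4+2·1=18≤19, 4·4+3·1=19≤20, objective 22.
(m,n)=(4,0): 4·4+2·0=16≤19, 4·4+3·0=16≤20, objective 20.
(m,n)=(3,2): 4·3+2·2=16≤19, 4·3+3·2=18≤20, objective 19.
(m,n)=(3,1): 4·3+2·1=14≤19, 4·3+3·1=15≤20, objective 17.
Maximum is 22 at (m,n)=(4,1).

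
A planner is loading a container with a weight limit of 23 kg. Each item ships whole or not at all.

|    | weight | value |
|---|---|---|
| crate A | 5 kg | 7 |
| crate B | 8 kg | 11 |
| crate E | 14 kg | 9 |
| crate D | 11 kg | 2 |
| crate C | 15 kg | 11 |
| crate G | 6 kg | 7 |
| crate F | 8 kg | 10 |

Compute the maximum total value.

28

This is an integer program with binary decision variables.
Allowing fractional choices, the relaxed optimum would be about 30.3, but items are indivisible.
crate A + crate B + crate F: weight 5 + 8 + 8 = 21 ≤ 23, value 7 + 11 + 10 = 28.
crate A + crate B + crate G: weight 5 + 8 + 6 = 19 ≤ 23, value 7 + 11 + 7 = 25.
crate B + crate G + crate F: weight 8 + 6 + 8 = 22 ≤ 23, value 11 + 7 + 10 = 28.
The maximum value is 28; one optimal choice is crate A, crate B, and crate F.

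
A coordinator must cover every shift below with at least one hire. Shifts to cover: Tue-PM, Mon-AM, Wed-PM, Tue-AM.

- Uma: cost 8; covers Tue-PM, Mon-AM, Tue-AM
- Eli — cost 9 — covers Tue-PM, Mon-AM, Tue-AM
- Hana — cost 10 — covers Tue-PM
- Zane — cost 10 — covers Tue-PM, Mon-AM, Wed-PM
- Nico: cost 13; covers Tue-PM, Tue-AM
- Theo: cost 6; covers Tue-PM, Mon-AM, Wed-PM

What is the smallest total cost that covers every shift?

14

Choose Uma and Theo: together they cover Tue-PM, Mon-AM, Wed-PM, Tue-AM — every shift.
Total cost: 8 + 6 = 14.
No cover costs less than 14.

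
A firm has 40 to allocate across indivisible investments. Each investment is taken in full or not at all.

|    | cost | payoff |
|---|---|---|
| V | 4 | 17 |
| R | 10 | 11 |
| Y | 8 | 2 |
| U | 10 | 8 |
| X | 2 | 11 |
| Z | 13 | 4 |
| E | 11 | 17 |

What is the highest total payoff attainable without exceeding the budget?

Treat it as a binary knapsack problem.
Allowing fractional choices, the relaxed optimum would be about 64.9, but investments are indivisible.
V + R + U + X + E: cost 4 + 10 + 10 + 2 + 11 = 37 ≤ 40, payoff 17 + 11 + 8 + 11 + 17 = 64.
V + R + Y + X + E: cost 4 + 10 + 8 + 2 + 11 = 35 ≤ 40, payoff 17 + 11 + 2 + 11 + 17 = 58.
V + R + X + Z + E: cost 4 + 10 + 2 + 13 + 11 = 40 ≤ 40, payoff 17 + 11 + 11 + 4 + 17 = 60.
Best is V, R, U, X, and E with total payoff 64.

64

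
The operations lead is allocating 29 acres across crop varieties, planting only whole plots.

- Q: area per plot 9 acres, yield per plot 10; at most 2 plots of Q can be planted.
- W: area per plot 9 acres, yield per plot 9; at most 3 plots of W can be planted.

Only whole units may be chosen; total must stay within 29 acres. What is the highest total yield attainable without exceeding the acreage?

29

1×Q and 2×W: area 27 ≤ 29, yield 1·10 + 2·9 = 28.
2×Q and 1×W: area 27 ≤ 29, yield 2·10 + 1·9 = 29.
Best is 29.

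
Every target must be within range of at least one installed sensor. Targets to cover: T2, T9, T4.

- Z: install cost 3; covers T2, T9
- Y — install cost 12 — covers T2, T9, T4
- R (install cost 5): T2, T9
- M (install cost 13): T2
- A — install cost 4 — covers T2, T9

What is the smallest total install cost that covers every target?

Y alone covers T2, T9, T4 — every target.
Total install cost: 12.

12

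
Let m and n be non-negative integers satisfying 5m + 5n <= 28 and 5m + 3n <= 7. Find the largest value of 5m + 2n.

5

The continuous relaxation peaks at (1.4, 0) with value 7.00; rounding to a feasible lattice point costs some objective.
(m,n)=(1,0): 5·1+5·0=5≤28, 5·1+3·0=5≤7, objective 5.
(m,n)=(0,1): 5·0+5·1=5≤28, 5·0+3·1=3≤7, objective 2.
(m,n)=(0,0): 5·0+5·0=0≤28, 5·0+3·0=0≤7, objective 0.
Maximum is 5 at (m,n)=(1,0).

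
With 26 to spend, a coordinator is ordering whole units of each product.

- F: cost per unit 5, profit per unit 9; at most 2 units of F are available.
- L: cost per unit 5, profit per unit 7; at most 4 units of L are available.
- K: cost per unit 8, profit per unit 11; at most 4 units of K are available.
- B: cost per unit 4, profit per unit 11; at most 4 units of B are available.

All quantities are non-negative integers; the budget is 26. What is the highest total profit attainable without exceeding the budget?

1×F, 1×L, and 4×B: cost 26 ≤ 26, profit 1·9 + 1·7 + 4·11 = 60.
2×F and 4×B: cost 26 ≤ 26, profit 2·9 + 4·11 = 62.
Best is 62.

62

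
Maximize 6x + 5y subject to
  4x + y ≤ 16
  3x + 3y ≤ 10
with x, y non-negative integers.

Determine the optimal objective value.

The continuous relaxation peaks at (3.33, 0) with value 20.00; rounding to a feasible lattice point costs some objective.
(x,y)=(3,0): 4·3+1·0=12≤16, 3·3+3·0=9≤10, objective 18.
(x,y)=(2,1): 4·2+1·1=9≤16, 3·2+3·1=9≤10, objective 17.
(x,y)=(2,0): 4·2+1·0=8≤16, 3·2+3·0=6≤10, objective 12.
Maximum is 18 at (x,y)=(3,0).

18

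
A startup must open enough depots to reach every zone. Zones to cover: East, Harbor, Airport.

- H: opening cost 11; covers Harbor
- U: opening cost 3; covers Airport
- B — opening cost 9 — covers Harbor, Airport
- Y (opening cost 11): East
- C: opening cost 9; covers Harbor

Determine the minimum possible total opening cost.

This is a weighted set-cover instance.
The greedy cost-per-new-zone heuristic would pick U, B, and Y for 23, but a cheaper cover exists.
Choose B and Y: together they cover East, Harbor, Airport — every zone.
Total opening cost: 9 + 11 = 20.
No cover costs less than 20.

20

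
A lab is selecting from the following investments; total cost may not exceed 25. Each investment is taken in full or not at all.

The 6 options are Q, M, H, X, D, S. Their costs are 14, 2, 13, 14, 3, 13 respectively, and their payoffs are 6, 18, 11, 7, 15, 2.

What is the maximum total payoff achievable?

Take M, H, and D: cost 2 + 13 + 3 = 18 ≤ 25, payoff 18 + 11 + 15 = 44.
No other feasible combination does better.

44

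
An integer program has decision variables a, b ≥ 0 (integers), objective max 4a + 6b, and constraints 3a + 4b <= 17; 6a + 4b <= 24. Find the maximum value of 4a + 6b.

The continuous relaxation peaks at (0, 4.25) with value 25.50; rounding to a feasible lattice point costs some objective.
(a,b)=(0,4): 3·0+4·4=16≤17, 6·0+4·4=16≤24, objective 24.
(a,b)=(1,3): 3·1+4·3=15≤17, 6·1+4·3=18≤24, objective 22.
Maximum is 24 at (a,b)=(0,4).

24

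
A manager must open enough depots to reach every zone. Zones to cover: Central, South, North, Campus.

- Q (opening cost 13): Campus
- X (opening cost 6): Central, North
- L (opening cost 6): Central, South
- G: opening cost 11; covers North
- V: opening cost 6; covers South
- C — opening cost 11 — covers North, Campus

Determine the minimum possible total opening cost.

The greedy cost-per-new-zone heuristic would pick X, L, and C for 23, but a cheaper cover exists.
Choose L and C: together they cover Central, South, North, Campus — every zone.
Total opening cost: 6 + 11 = 17.
No cover costs less than 17.

17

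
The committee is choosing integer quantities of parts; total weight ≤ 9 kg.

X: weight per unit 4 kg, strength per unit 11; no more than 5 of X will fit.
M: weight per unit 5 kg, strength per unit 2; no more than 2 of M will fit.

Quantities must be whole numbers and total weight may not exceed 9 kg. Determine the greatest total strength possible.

X has the best ratio (11/4); taking only X gives at most 2×11 = 22 (stopped by the weight limit).
Optimal: 2×X: weight 8 ≤ 9, strength 2·11 = 22.

22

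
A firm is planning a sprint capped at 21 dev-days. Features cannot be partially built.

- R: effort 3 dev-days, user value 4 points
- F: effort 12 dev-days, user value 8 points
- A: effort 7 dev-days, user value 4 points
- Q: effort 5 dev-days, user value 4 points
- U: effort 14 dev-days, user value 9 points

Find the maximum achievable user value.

Allowing fractional choices, the relaxed optimum would be about 16.6, but features are indivisible.
R + F + Q: effort 3 + 12 + 5 = 20 ≤ 21, user value 4 + 8 + 4 = 16.
R + U: effort 3 + 14 = 17 ≤ 21, user value 4 + 9 = 13.
Best is R, F, and Q with total user value 16.

16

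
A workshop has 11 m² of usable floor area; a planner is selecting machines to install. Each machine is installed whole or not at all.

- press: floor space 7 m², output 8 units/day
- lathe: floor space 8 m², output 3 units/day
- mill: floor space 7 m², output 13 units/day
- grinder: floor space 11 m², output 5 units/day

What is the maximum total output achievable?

13

Allowing fractional choices, the relaxed optimum would be about 17.6, but machines are indivisible.
mill: floor space 7 ≤ 11, output 13.
grinder: floor space 11 ≤ 11, output 5.
press: floor space 7 ≤ 11, output 8.
Best is mill with total output 13.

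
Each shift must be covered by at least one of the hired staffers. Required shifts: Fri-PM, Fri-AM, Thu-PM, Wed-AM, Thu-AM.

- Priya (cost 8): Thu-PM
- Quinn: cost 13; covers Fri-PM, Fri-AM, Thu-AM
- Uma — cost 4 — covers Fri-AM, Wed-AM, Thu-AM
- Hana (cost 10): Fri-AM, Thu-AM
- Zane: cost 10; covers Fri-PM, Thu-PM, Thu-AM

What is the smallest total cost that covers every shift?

14

This is an integer covering problem.
Choose Uma and Zane: together they cover Fri-PM, Fri-AM, Thu-PM, Wed-AM, Thu-AM — every shift.
Total cost: 4 + 10 = 14.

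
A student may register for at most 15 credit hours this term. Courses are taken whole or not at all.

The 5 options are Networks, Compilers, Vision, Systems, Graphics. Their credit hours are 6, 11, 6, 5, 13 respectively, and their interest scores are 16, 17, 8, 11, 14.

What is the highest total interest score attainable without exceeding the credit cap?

This is a 0-1 knapsack instance.
Allowing fractional choices, the relaxed optimum would be about 33.2, but courses are indivisible.
Networks + Vision: credit hours 6 + 6 = 12 ≤ 15, interest score 16 + 8 = 24.
Networks + Systems: credit hours 6 + 5 = 11 ≤ 15, interest score 16 + 11 = 27.
Best is Networks and Systems with total interest score 27.

27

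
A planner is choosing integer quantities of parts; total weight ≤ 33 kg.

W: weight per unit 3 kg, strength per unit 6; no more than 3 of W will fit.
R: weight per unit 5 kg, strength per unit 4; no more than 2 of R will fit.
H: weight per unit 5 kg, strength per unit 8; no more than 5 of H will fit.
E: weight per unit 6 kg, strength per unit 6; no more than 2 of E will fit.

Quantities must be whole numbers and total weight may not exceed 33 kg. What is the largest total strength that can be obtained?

1×W, 1×R, and 5×H: weight 33 ≤ 33, strength 1·6 + 1·4 + 5·8 = 50.
2×W and 5×H: weight 31 ≤ 33, strength 2·6 + 5·8 = 52.
Best is 52.

52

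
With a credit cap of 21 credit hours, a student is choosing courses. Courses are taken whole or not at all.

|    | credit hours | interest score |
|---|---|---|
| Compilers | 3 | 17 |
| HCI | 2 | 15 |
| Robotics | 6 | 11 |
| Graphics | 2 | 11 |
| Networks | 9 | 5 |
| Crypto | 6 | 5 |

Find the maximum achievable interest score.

Allowing fractional choices, the relaxed optimum would be about 60.1, but courses are indivisible.
Compilers + HCI + Robotics + Graphics: credit hours 3 + 2 + 6 + 2 = 13 ≤ 21, interest score 17 + 15 + 11 + 11 = 54.
Compilers + HCI + Robotics + Graphics + Crypto: credit hours 3 + 2 + 6 + 2 + 6 = 19 ≤ 21, interest score 17 + 15 + 11 + 11 + 5 = 59.
Compilers + HCI + Graphics + Crypto: credit hours 3 + 2 + 2 + 6 = 13 ≤ 21, interest score 17 + 15 + 11 + 5 = 48.
Best is Compilers, HCI, Robotics, Graphics, and Crypto with total interest score 59.

59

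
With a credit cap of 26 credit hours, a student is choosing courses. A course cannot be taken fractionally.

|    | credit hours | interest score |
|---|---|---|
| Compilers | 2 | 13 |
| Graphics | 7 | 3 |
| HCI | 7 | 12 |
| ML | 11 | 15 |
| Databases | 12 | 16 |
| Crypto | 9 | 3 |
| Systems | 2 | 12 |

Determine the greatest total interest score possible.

53

This is an integer program with binary decision variables.
Compilers + Graphics + Databases + Systems: credit hours 2 + 7 + 12 + 2 = 23 ≤ 26, interest score 13 + 3 + 16 + 12 = 44.
Compilers + HCI + Databases + Systems: credit hours 2 + 7 + 12 + 2 = 23 ≤ 26, interest score 13 + 12 + 16 + 12 = 53.
Compilers + HCI + ML + Systems: credit hours 2 + 7 + 11 + 2 = 22 ≤ 26, interest score 13 + 12 + 15 + 12 = 52.
Best is Compilers, HCI, Databases, and Systems with total interest score 53.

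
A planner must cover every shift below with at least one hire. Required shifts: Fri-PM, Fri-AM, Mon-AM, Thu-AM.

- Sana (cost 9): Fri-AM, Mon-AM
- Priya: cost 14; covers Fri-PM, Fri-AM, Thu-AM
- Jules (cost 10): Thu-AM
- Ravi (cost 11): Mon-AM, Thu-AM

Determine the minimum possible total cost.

23

This is an integer covering problem.
Choose Sana and Priya: together they cover Fri-PM, Fri-AM, Mon-AM, Thu-AM — every shift.
Total cost: 9 + 14 = 23.
No cover costs less than 23.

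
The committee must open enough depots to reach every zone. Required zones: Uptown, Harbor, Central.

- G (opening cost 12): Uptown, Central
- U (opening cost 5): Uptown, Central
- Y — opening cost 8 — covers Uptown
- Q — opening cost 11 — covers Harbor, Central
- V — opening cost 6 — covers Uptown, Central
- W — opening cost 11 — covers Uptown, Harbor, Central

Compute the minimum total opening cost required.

The greedy cost-per-new-zone heuristic would pick U and Q for 16, but a cheaper cover exists.
W alone covers Uptown, Harbor, Central — every zone.
Total opening cost: 11.
No cover costs less than 11.

11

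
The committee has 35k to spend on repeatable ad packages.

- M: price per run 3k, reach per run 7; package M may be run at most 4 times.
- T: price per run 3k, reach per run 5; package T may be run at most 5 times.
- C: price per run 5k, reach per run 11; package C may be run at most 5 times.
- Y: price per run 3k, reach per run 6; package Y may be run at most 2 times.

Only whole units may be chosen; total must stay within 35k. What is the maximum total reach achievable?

This is a bounded integer knapsack.
4×M, 4×C, and 1×Y: price 35 ≤ 35, reach 4·7 + 4·11 + 1·6 = 78.
3×M, 4×C, and 2×Y: price 35 ≤ 35, reach 3·7 + 4·11 + 2·6 = 77.
Best is 78.

78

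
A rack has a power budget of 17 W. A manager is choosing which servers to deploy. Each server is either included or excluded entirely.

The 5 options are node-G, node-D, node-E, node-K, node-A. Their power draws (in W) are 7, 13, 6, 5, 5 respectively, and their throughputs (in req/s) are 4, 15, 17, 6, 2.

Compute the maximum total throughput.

25

This is an integer program with binary decision variables.
Allowing fractional choices, the relaxed optimum would be about 29.9, but servers are indivisible.
node-E + node-K: power draw 6 + 5 = 11 ≤ 17, throughput 17 + 6 = 23.
node-E + node-K + node-A: power draw 6 + 5 + 5 = 16 ≤ 17, throughput 17 + 6 + 2 = 25.
Best is node-E, node-K, and node-A with total throughput 25.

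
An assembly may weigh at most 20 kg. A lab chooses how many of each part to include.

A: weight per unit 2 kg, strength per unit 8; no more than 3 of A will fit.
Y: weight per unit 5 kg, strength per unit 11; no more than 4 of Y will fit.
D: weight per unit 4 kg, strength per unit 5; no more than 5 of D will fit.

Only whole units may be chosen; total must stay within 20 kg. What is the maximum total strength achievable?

51

This is a bounded integer knapsack.
2×A and 3×Y: weight 19 ≤ 20, strength 2·8 + 3·11 = 49.
3×A, 2×Y, and 1×D: weight 20 ≤ 20, strength 3·8 + 2·11 + 1·5 = 51.
Best is 51.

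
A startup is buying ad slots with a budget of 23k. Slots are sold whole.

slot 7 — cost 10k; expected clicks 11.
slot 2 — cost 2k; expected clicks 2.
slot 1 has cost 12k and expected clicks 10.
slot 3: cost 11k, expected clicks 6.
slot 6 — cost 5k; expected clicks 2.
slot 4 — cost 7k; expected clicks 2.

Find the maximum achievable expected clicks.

21

Take slot 7 and slot 1: cost 10 + 12 = 22 ≤ 23, expected clicks 11 + 10 = 21.
No other feasible combination does better.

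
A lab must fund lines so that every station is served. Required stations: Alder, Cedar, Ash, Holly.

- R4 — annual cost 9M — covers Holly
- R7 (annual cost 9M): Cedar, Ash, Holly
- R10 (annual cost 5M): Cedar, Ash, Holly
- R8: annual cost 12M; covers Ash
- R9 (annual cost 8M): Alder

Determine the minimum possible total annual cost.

13

Choose R10 and R9: together they cover Alder, Cedar, Ash, Holly — every station.
Total annual cost: 5 + 8 = 13.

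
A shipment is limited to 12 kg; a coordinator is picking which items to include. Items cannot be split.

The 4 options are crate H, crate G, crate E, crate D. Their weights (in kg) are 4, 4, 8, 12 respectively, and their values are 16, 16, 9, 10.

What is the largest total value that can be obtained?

Take crate H and crate G: weight 4 + 4 = 8 ≤ 12, value 16 + 16 = 32.
No other feasible combination does better.

32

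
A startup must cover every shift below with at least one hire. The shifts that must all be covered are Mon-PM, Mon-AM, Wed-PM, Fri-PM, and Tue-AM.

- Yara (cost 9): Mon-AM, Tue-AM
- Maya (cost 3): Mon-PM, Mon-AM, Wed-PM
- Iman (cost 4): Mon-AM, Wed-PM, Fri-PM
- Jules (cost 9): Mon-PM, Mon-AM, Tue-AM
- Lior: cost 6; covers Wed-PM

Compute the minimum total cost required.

The greedy cost-per-new-shift heuristic would pick Maya, Iman, and Yara for 16, but a cheaper cover exists.
Choose Iman and Jules: together they cover Mon-PM, Mon-AM, Wed-PM, Fri-PM, Tue-AM — every shift.
Total cost: 4 + 9 = 13.
No cover costs less than 13.

13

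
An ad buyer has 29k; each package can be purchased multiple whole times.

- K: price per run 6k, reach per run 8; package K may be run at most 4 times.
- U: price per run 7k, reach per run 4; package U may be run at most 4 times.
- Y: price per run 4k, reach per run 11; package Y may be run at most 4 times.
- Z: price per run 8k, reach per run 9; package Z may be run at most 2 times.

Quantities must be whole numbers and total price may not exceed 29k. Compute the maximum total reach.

1×K, 1×U, and 4×Y: price 29 ≤ 29, reach 1·8 + 1·4 + 4·11 = 56.
2×K and 4×Y: price 28 ≤ 29, reach 2·8 + 4·11 = 60.
Best is 60.

60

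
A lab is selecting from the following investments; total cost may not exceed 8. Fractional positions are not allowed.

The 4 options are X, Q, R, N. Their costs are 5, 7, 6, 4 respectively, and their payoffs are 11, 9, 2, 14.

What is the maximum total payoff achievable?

Allowing fractional choices, the relaxed optimum would be about 22.8, but investments are indivisible.
X: cost 5 ≤ 8, payoff 11.
N: cost 4 ≤ 8, payoff 14.
Best is N with total payoff 14.

14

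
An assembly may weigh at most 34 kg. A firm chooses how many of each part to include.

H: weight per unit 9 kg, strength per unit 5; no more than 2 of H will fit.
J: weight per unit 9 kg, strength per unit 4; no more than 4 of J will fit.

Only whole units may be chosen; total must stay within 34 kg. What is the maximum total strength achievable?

14

2×H and 1×J: weight 27 ≤ 34, strength 2·5 + 1·4 = 14.
1×H and 2×J: weight 27 ≤ 34, strength 1·5 + 2·4 = 13.
Best is 14.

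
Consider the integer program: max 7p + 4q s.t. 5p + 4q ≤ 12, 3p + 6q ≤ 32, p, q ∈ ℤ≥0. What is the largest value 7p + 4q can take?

(p,q)=(2,0): 5·2+4·0=10≤12, 3·2+6·0=6≤32, objective 14.
(p,q)=(1,1): 5·1+4·1=9≤12, 3·1+6·1=9≤32, objective 11.
(p,q)=(1,0): 5·1+4·0=5≤12, 3·1+6·0=3≤32, objective 7.
No feasible integer point exceeds 14.

14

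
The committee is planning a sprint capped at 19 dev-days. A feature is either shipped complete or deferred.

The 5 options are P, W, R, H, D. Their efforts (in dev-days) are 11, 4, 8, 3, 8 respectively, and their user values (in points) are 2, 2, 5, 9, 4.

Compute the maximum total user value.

18

W + H + D: effort 4 + 3 + 8 = 15 ≤ 19, user value 2 + 9 + 4 = 15.
R + H + D: effort 8 + 3 + 8 = 19 ≤ 19, user value 5 + 9 + 4 = 18.
W + R + H: effort 4 + 8 + 3 = 15 ≤ 19, user value 2 + 5 + 9 = 16.
Best is R, H, and D with total user value 18.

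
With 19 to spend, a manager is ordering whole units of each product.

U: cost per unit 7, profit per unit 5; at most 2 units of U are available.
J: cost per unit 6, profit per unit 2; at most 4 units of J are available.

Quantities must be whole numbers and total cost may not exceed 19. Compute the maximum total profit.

10

U has the best ratio (5/7); taking only U gives at most 2×5 = 10 (stopped by the cost limit).
Optimal: 2×U: cost 14 ≤ 19, profit 2·5 = 10.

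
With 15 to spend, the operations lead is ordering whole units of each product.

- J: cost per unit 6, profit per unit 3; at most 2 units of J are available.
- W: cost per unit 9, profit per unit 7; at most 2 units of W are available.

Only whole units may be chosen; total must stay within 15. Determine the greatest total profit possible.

This is a bounded integer knapsack.
W has the best ratio (7/9); taking only W gives at most 1×7 = 7 (stopped by the cost limit).
Mixing does better — 1×J and 1×W: cost 15 ≤ 15, profit 1·3 + 1·7 = 10.

10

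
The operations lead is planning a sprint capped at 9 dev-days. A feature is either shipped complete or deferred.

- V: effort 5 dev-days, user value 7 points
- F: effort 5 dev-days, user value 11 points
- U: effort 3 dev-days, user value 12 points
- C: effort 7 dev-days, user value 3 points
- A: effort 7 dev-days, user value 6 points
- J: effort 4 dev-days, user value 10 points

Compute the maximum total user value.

This is a 0-1 knapsack instance.
Allowing fractional choices, the relaxed optimum would be about 26.4, but features are indivisible.
U + J: effort 3 + 4 = 7 ≤ 9, user value 12 + 10 = 22.
F + U: effort 5 + 3 = 8 ≤ 9, user value 11 + 12 = 23.
F + J: effort 5 + 4 = 9 ≤ 9, user value 11 + 10 = 21.
Best is F and U with total user value 23.

23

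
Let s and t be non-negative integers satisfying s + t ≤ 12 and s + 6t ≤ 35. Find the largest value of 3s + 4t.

(s,t)=(8,4) is feasible, giving 40.
(s,t)=(9,3) is feasible, giving 39.
The best lattice point is (8,4), giving 40.

40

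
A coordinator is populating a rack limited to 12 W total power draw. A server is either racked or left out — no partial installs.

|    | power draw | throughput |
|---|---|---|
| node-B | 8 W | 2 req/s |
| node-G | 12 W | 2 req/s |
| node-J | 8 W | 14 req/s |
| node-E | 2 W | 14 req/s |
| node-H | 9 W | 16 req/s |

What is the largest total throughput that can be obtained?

Treat it as a binary knapsack problem.
node-E + node-H: power draw 2 + 9 = 11 ≤ 12, throughput 14 + 16 = 30.
node-H: power draw 9 ≤ 12, throughput 16.
node-J + node-E: power draw 8 + 2 = 10 ≤ 12, throughput 14 + 14 = 28.
Best is node-E and node-H with total throughput 30.

30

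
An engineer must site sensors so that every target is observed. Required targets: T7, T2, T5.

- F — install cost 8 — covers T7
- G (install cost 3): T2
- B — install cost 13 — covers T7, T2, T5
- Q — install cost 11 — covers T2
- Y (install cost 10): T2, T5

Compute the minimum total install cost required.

13

The greedy cost-per-new-target heuristic would pick G and B for 16, but a cheaper cover exists.
B alone covers T7, T2, T5 — every target.
Total install cost: 13.
No cover costs less than 13.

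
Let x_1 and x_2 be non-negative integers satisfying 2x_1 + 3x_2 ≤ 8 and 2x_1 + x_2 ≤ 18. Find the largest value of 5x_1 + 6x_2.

(x_1,x_2)=(4,0) is feasible, giving 20.
(x_1,x_2)=(3,0) is feasible, giving 15.
Maximum is 20 at (x_1,x_2)=(4,0).

20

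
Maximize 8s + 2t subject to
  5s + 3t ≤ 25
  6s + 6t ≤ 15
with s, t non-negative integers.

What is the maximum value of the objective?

16

Relaxing integrality, the LP optimum is 20.00 at (s,t) = (2.5, 0), which is not an integer point.
(s,t)=(2,0): 5·2+3·0=10≤25, 6·2+6·0=12≤15, objective 16.
(s,t)=(1,1): 5·1+3·1=8≤25, 6·1+6·1=12≤15, objective 10.
(s,t)=(1,0): 5·1+3·0=5≤25, 6·1+6·0=6≤15, objective 8.
Maximum is 16 at (s,t)=(2,0).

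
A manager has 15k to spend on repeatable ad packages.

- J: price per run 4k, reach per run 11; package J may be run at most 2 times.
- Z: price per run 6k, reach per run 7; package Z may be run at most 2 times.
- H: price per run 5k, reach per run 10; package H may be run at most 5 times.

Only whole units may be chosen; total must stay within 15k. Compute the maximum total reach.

32

Take 2×J and 1×H: price 13 ≤ 15, reach 2·11 + 1·10 = 32.
J has the best ratio (11/4) and is taken to its limit of 2; remaining capacity is filled optimally with the others.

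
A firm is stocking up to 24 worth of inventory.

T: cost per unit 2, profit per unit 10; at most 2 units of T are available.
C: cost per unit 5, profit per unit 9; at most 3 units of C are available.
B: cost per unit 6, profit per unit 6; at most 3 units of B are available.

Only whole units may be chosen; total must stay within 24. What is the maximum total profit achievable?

47

T has the best ratio (10/2); taking only T gives at most 2×10 = 20 (stopped by the supply cap of 2).
Mixing does better — 2×T and 3×C: cost 19 ≤ 24, profit 2·10 + 3·9 = 47.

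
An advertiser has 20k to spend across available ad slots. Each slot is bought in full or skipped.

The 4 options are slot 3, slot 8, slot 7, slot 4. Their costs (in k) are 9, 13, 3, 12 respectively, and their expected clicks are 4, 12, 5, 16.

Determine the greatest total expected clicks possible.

This is a 0-1 knapsack instance.
slot 8 + slot 7: cost 13 + 3 = 16 ≤ 20, expected clicks 12 + 5 = 17.
slot 4: cost 12 ≤ 20, expected clicks 16.
slot 7 + slot 4: cost 3 + 12 = 15 ≤ 20, expected clicks 5 + 16 = 21.
Best is slot 7 and slot 4 with total expected clicks 21.

21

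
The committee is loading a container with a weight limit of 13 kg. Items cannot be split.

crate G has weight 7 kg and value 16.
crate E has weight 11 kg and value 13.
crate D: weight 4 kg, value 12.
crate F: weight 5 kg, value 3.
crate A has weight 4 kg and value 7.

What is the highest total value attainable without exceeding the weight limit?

Treat it as a binary knapsack problem.
Allowing fractional choices, the relaxed optimum would be about 31.5, but items are indivisible.
crate G + crate A: weight 7 + 4 = 11 ≤ 13, value 16 + 7 = 23.
crate G + crate D: weight 7 + 4 = 11 ≤ 13, value 16 + 12 = 28.
crate D + crate F + crate A: weight 4 + 5 + 4 = 13 ≤ 13, value 12 + 3 + 7 = 22.
Best is crate G and crate D with total value 28.

28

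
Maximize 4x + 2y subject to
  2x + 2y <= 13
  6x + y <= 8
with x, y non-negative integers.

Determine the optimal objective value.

Relaxing integrality, the LP optimum is 13.60 at (x,y) = (0.3, 6.2), which is not an integer point.
(x,y)=(0,6): 2·0+2·6=12≤13, 6·0+1·6=6≤8, objective 12.
(x,y)=(0,5): 2·0+2·5=10≤13, 6·0+1·5=5≤8, objective 10.
The best lattice point is (0,6), giving 12.

12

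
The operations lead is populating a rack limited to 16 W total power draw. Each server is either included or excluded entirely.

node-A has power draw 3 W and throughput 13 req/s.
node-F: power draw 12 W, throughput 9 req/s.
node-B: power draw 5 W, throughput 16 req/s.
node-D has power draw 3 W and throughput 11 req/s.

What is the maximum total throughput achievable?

Allowing fractional choices, the relaxed optimum would be about 43.8, but servers are indivisible.
node-A + node-B + node-D: power draw 3 + 5 + 3 = 11 ≤ 16, throughput 13 + 16 + 11 = 40.
node-A + node-B: power draw 3 + 5 = 8 ≤ 16, throughput 13 + 16 = 29.
Best is node-A, node-B, and node-D with total throughput 40.

40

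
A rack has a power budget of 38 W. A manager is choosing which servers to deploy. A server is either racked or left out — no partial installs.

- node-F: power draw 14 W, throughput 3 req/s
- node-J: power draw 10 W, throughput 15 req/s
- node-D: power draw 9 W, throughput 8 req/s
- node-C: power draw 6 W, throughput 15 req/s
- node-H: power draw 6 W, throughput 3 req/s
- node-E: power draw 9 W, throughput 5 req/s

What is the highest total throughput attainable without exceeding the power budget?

node-J + node-D + node-C + node-E: power draw 10 + 9 + 6 + 9 = 34 ≤ 38, throughput 15 + 8 + 15 + 5 = 43.
node-J + node-D + node-C + node-H: power draw 10 + 9 + 6 + 6 = 31 ≤ 38, throughput 15 + 8 + 15 + 3 = 41.
node-J + node-D + node-C: power draw 10 + 9 + 6 = 25 ≤ 38, throughput 15 + 8 + 15 = 38.
Best is node-J, node-D, node-C, and node-E with total throughput 43.

43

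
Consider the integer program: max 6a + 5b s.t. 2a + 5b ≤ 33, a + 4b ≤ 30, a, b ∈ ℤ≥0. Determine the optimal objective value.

96

(a,b)=(16,0): 2·16+5·0=32≤33, 1·16+4·0=16≤30, objective 96.
(a,b)=(15,0): 2·15+5·0=30≤33, 1·15+4·0=15≤30, objective 90.
No feasible integer point exceeds 96.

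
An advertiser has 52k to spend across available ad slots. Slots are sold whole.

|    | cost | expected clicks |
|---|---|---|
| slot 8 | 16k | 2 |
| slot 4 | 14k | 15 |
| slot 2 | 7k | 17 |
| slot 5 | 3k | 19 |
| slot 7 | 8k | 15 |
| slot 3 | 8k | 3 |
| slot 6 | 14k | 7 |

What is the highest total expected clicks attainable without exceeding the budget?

73

slot 4 + slot 2 + slot 5 + slot 7 + slot 3: cost 14 + 7 + 3 + 8 + 8 = 40 ≤ 52, expected clicks 15 + 17 + 19 + 15 + 3 = 69.
slot 4 + slot 2 + slot 5 + slot 7 + slot 6: cost 14 + 7 + 3 + 8 + 14 = 46 ≤ 52, expected clicks 15 + 17 + 19 + 15 + 7 = 73.
Best is slot 4, slot 2, slot 5, slot 7, and slot 6 with total expected clicks 73.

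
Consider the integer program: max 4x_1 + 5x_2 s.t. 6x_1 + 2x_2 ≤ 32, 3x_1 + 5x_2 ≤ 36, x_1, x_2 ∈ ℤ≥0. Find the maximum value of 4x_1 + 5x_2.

Relaxing integrality, the LP optimum is 39.67 at (x_1,x_2) = (3.67, 5), which is not an integer point.
(x_1,x_2)=(2,6) is feasible, giving 38.
(x_1,x_2)=(3,5) is feasible, giving 37.
(x_1,x_2)=(4,4) is feasible, giving 36.
The best lattice point is (2,6), giving 38.

38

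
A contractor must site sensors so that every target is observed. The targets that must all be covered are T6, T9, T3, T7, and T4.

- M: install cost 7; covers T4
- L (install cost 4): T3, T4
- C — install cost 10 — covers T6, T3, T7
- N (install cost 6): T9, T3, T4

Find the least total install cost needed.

16

Choose C and N: together they cover T6, T9, T3, T7, T4 — every target.
Total install cost: 10 + 6 = 16.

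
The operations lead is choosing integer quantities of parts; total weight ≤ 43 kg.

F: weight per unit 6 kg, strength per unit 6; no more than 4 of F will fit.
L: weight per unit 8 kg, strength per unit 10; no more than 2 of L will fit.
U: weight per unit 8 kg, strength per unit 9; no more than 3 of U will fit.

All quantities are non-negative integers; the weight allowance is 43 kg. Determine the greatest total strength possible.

47

This is a bounded integer knapsack.
2×L and 3×U: weight 40 ≤ 43, strength 2·10 + 3·9 = 47.
3×F, 2×L, and 1×U: weight 42 ≤ 43, strength 3·6 + 2·10 + 1·9 = 47.
Best is 47.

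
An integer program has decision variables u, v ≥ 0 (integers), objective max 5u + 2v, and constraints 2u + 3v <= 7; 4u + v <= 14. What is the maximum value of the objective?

15

Relaxing integrality, the LP optimum is 17.50 at (u,v) = (3.5, 0), which is not an integer point.
(u,v)=(3,0): 2·3+3·0=6≤7, 4·3+1·0=12≤14, objective 15.
(u,v)=(2,1): 2·2+3·1=7≤7, 4·2+1·1=9≤14, objective 12.
(u,v)=(2,0): 2·2+3·0=4≤7, 4·2+1·0=8≤14, objective 10.
The best lattice point is (3,0), giving 15.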